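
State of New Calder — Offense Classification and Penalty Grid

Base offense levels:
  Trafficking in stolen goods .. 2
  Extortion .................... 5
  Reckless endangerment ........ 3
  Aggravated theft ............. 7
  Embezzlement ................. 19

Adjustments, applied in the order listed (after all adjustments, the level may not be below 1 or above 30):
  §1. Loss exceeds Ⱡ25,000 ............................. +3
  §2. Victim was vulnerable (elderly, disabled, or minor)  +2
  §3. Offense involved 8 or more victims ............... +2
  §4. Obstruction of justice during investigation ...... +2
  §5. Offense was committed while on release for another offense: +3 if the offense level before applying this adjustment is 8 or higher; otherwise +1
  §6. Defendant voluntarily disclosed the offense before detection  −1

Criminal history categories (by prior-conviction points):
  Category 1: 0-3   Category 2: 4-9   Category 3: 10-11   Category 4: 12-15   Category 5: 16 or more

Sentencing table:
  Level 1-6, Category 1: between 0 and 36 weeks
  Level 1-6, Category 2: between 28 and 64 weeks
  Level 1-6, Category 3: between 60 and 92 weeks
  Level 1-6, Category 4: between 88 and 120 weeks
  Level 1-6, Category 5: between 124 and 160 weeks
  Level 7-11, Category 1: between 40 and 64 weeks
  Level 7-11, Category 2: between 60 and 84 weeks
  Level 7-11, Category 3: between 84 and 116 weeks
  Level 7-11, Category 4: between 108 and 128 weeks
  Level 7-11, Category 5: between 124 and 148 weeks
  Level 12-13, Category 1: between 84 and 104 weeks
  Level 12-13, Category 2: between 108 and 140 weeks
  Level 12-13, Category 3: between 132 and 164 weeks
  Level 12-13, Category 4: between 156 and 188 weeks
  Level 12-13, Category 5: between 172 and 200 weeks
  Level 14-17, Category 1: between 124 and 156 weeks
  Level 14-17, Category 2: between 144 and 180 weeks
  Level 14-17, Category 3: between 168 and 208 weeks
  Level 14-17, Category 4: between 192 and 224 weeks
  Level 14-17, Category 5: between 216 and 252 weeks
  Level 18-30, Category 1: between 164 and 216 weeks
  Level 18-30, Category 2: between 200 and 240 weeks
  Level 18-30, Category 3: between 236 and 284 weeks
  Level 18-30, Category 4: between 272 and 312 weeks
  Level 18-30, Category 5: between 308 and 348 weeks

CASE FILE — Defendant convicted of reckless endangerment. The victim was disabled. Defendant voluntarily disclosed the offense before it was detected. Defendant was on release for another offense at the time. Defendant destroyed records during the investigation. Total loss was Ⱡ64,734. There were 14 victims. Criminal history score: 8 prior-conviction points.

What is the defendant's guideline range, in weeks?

144-180 weeks

Base offense level for reckless endangerment: 3.
§1 applies: 3 + 3 = 6.
§2 applies: 6 + 2 = 8.
§3 applies: 8 + 2 = 10.
§4 applies: 10 + 2 = 12.
§5 applies (level before this adjustment is 12 ≥ 8, so +3): 12 + 3 = 15.
§6 applies: 15 − 1 = 14.
Final offense level: 14.
Criminal history: 8 prior points → Category 2 (4-9).
Level 14 falls in the 14-17 band.
Grid: Level 14-17 × Category 2 = 144-180 weeks.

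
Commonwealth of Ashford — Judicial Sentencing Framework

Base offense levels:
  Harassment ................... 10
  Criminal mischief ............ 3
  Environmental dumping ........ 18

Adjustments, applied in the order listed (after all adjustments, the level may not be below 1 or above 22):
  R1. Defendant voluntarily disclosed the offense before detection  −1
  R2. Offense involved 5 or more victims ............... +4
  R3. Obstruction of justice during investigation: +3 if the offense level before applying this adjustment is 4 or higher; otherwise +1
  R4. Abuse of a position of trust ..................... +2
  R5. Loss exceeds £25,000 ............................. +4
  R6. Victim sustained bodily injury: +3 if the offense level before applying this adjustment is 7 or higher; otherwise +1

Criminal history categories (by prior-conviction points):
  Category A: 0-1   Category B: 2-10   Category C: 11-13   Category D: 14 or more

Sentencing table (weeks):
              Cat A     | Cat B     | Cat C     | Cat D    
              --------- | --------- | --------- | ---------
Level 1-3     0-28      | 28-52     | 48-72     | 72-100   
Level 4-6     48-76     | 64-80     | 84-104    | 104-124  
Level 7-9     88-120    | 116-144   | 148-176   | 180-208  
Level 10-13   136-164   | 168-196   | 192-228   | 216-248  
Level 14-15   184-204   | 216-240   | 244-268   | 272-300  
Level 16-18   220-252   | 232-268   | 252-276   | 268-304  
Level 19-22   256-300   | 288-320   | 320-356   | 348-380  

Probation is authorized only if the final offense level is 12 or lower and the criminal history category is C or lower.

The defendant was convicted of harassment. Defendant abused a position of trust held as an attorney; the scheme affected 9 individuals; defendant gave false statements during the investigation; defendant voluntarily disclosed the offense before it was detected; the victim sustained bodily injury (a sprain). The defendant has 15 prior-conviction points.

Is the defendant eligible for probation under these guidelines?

Base offense level for harassment: 10.
R1 applies: 10 − 1 = 9.
R2 applies: 9 + 4 = 13.
R3 applies (level before this adjustment is 13 ≥ 4, so +3): 13 + 3 = 16.
R4 applies: 16 + 2 = 18.
R6 applies (level before this adjustment is 18 ≥ 7, so +3): 18 + 3 = 21.
Final offense level: 21.
Criminal history: 15 prior points → Category D (14+).
Level 21 falls in the 19-22 band.
Grid: Level 19-22 × Category D = 348-380 weeks.
Probation check: level 21 > 12 and category D > C → not eligible.

No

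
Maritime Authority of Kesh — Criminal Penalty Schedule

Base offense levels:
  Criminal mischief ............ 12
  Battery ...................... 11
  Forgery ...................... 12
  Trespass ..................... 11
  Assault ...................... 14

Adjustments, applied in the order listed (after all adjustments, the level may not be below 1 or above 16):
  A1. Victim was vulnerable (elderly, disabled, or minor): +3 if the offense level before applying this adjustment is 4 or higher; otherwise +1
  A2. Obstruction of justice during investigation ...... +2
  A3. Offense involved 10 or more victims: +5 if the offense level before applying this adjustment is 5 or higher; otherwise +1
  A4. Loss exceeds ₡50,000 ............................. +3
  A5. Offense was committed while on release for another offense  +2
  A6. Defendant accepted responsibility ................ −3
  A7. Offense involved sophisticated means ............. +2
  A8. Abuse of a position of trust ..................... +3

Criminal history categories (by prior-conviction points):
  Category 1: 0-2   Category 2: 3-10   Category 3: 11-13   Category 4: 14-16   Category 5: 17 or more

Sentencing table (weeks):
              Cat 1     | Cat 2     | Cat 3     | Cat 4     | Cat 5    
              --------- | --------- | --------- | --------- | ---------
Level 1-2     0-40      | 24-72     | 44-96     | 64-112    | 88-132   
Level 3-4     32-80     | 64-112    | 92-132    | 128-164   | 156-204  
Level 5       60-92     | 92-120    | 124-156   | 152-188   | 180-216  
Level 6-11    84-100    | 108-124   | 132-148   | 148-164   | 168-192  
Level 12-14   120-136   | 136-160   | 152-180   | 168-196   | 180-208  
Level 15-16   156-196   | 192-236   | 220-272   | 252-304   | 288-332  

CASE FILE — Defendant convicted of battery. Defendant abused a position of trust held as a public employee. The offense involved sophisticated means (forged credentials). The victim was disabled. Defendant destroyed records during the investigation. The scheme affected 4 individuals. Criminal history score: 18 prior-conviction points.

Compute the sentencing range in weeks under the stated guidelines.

Base offense level for battery: 11.
A1 applies (level before this adjustment is 11 ≥ 4, so +3): 11 + 3 = 14.
A2 applies: 14 + 2 = 16.
A6 does not apply.
A7 applies: 16 + 2 = 18.
A8 applies: 18 + 3 = 21.
Level 21 exceeds the maximum of 16; capped at 16.
Final offense level: 16.
Criminal history: 18 prior points → Category 5 (17+).
Level 16 falls in the 15-16 band.
Grid: Level 15-16 × Category 5 = 288-332 weeks.

288-332 weeks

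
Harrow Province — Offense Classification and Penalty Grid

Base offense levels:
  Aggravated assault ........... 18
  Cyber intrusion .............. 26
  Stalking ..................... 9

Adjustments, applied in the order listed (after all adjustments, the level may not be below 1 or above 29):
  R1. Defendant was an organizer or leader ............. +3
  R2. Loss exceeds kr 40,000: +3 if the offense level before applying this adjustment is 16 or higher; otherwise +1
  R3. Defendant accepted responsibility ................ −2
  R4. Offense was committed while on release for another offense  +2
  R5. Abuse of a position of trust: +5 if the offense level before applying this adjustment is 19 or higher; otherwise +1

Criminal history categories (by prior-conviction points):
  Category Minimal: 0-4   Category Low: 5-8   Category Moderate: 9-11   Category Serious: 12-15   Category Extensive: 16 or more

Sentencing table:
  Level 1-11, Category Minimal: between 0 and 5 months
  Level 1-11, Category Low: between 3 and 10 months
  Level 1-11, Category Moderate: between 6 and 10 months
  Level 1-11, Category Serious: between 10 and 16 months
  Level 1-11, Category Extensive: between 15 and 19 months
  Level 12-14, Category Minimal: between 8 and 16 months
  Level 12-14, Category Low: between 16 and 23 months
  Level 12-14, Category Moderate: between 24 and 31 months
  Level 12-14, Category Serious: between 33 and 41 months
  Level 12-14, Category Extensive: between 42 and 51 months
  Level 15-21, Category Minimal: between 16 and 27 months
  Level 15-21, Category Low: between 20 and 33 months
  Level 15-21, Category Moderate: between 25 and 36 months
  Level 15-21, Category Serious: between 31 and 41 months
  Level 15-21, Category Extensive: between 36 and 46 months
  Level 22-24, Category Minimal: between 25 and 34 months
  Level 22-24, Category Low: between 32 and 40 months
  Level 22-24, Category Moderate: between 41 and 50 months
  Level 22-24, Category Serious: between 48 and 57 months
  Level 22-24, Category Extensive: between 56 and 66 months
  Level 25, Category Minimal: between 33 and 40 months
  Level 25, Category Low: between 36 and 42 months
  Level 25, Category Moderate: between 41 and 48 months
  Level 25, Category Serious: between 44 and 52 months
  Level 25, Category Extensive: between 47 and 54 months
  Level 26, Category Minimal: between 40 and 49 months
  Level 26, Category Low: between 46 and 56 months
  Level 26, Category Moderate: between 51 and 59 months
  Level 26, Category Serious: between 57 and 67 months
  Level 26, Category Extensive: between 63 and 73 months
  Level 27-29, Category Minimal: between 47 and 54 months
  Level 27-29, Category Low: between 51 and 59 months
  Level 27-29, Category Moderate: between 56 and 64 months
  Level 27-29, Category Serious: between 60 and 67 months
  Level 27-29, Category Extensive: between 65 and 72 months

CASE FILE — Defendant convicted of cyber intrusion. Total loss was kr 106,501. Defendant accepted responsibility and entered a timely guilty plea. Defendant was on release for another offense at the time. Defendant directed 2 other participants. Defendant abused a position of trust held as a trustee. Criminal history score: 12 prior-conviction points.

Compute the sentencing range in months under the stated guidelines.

Base offense level for cyber intrusion: 26.
R1 applies: 26 + 3 = 29.
R2 applies (level before this adjustment is 29 ≥ 16, so +3): 29 + 3 = 32.
R3 applies: 32 − 2 = 30.
R4 applies: 30 + 2 = 32.
R5 applies (level before this adjustment is 32 ≥ 19, so +5): 32 + 5 = 37.
Level 37 exceeds the maximum of 29; capped at 29.
Final offense level: 29.
Criminal history: 12 prior points → Category Serious (12-15).
Level 29 falls in the 27-29 band.
Grid: Level 27-29 × Category Serious = 60-67 months.

60-67 months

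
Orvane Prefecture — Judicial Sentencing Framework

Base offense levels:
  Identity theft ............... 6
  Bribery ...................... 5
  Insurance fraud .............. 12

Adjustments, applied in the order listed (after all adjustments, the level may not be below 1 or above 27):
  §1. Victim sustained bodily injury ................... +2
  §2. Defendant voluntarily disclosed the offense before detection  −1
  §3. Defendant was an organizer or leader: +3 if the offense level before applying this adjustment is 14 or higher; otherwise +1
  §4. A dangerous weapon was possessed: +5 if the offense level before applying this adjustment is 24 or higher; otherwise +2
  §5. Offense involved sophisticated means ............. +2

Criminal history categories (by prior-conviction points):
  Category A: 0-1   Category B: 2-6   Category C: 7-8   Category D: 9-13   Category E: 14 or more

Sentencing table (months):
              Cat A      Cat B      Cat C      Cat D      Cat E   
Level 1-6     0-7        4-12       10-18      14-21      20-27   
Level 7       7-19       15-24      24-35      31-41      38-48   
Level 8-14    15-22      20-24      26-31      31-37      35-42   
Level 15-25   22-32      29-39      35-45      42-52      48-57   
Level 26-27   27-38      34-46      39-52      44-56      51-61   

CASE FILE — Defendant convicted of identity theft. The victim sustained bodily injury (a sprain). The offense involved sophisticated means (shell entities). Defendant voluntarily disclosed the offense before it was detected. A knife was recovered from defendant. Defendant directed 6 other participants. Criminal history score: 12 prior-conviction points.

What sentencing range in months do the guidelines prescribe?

31-37 months

Base offense level for identity theft: 6.
§1 applies: 6 + 2 = 8.
§2 applies: 8 − 1 = 7.
§3 applies (level before this adjustment is 7 < 14, so +1): 7 + 1 = 8.
§4 applies (level before this adjustment is 8 < 24, so +2): 8 + 2 = 10.
§5 applies: 10 + 2 = 12.
Final offense level: 12.
Criminal history: 12 prior points → Category D (9-13).
Level 12 falls in the 8-14 band.
Grid: Level 8-14 × Category D = 31-37 months.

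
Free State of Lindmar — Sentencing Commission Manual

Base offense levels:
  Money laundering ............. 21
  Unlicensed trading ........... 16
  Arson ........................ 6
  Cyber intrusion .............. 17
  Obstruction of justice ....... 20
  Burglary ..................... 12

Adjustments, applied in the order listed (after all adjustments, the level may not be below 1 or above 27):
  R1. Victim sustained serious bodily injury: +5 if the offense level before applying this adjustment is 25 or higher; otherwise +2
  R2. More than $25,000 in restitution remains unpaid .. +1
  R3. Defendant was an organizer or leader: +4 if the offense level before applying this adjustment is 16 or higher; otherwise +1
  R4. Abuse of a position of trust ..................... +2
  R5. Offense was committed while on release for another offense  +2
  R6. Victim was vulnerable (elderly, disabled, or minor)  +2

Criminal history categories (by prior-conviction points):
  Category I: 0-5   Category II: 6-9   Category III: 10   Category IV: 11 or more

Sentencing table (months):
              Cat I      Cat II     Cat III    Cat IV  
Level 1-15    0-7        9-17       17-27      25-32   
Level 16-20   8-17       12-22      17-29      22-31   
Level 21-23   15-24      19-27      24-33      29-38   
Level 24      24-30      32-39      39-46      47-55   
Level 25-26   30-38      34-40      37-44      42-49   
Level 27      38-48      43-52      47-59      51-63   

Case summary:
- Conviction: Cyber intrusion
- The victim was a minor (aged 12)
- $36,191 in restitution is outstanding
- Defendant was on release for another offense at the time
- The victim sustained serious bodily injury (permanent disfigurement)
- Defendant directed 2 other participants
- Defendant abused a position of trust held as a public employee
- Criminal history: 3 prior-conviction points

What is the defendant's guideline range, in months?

Base offense level for cyber intrusion: 17.
R1 applies (level before this adjustment is 17 < 25, so +2): 17 + 2 = 19.
R2 applies: 19 + 1 = 20.
R3 applies (level before this adjustment is 20 ≥ 16, so +4): 20 + 4 = 24.
R4 applies: 24 + 2 = 26.
R5 applies: 26 + 2 = 28.
R6 applies: 28 + 2 = 30.
Level 30 exceeds the maximum of 27; capped at 27.
Final offense level: 27.
Criminal history: 3 prior points → Category I (0-5).
Level 27 falls in the 27 band.
Grid: Level 27 × Category I = 38-48 months.

38-48 months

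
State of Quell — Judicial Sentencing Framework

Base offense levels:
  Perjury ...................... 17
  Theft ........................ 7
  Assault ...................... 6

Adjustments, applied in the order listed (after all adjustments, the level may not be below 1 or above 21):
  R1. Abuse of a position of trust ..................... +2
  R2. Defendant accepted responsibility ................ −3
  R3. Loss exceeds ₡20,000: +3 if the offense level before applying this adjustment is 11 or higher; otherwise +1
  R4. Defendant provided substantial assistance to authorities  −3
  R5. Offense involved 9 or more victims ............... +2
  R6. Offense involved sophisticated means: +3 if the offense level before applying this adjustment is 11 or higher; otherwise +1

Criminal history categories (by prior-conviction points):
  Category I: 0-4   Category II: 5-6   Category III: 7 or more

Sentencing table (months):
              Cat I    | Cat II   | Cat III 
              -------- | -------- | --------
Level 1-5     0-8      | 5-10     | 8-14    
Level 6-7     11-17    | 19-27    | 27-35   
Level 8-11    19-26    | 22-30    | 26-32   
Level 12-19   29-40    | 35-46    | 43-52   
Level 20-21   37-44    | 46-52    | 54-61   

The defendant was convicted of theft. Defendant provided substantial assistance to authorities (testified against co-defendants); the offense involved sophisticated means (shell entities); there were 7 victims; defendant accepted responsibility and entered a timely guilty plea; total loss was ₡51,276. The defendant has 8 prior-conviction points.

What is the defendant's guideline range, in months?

8-14 months

Base offense level for theft: 7.
R2 applies: 7 − 3 = 4.
R3 applies (level before this adjustment is 4 < 11, so +1): 4 + 1 = 5.
R4 applies: 5 − 3 = 2.
R5 does not apply.
R6 applies (level before this adjustment is 2 < 11, so +1): 2 + 1 = 3.
Final offense level: 3.
Criminal history: 8 prior points → Category III (7+).
Level 3 falls in the 1-5 band.
Grid: Level 1-5 × Category III = 8-14 months.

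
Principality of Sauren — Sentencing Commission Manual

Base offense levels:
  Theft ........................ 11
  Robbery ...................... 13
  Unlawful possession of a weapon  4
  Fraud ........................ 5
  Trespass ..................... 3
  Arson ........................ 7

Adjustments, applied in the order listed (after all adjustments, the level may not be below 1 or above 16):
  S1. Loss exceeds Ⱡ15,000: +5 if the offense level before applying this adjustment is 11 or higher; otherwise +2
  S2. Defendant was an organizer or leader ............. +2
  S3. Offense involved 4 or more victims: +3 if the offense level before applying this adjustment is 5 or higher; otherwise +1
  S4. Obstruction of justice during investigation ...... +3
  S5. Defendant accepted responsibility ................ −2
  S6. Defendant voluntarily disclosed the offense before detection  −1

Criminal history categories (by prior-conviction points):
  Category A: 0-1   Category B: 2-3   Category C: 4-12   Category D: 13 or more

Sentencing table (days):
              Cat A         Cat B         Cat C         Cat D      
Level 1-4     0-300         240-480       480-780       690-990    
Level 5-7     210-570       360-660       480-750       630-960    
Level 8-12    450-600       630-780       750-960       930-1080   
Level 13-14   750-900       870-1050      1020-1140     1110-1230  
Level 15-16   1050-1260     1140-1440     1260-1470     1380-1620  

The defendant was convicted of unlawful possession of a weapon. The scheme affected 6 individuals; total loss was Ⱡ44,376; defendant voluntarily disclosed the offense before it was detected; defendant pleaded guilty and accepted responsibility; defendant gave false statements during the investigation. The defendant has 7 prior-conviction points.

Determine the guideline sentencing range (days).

750-960 days

Base offense level for unlawful possession of a weapon: 4.
S1 applies (level before this adjustment is 4 < 11, so +2): 4 + 2 = 6.
S3 applies (level before this adjustment is 6 ≥ 5, so +3): 6 + 3 = 9.
S4 applies: 9 + 3 = 12.
S5 applies: 12 − 2 = 10.
S6 applies: 10 − 1 = 9.
Final offense level: 9.
Criminal history: 7 prior points → Category C (4-12).
Level 9 falls in the 8-12 band.
Grid: Level 8-12 × Category C = 750-960 days.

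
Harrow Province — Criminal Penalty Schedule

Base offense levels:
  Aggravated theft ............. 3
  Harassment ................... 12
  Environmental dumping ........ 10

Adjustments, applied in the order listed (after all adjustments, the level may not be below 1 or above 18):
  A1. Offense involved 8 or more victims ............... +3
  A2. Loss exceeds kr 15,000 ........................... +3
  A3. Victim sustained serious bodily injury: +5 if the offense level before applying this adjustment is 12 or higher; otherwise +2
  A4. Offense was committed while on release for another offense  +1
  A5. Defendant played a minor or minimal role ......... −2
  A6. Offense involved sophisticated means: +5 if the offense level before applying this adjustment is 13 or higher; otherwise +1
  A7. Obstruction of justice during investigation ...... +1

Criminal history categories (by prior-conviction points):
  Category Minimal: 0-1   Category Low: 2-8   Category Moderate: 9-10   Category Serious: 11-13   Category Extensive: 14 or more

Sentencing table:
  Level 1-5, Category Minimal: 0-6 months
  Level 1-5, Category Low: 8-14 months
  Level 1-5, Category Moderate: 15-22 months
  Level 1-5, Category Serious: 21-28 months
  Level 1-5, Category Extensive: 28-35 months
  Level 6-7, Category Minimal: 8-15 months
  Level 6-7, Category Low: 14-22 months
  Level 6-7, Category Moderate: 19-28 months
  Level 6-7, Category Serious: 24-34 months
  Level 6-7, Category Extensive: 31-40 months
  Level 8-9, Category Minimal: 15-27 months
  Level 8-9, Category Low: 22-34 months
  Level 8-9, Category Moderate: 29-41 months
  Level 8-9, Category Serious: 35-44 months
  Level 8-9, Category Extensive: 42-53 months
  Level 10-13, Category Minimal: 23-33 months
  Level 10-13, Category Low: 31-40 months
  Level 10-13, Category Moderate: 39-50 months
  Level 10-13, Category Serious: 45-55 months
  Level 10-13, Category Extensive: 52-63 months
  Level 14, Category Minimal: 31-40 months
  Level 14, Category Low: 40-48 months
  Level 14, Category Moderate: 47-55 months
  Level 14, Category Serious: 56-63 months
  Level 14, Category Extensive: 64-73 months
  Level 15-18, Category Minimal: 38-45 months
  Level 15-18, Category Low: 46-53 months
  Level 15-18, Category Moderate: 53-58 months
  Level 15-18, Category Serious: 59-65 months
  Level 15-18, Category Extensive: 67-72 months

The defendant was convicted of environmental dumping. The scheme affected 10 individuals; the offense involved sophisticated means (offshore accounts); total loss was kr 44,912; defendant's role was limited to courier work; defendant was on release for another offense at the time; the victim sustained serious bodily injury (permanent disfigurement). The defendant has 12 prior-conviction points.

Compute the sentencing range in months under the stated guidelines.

59-65 months

Base offense level for environmental dumping: 10.
A1 applies: 10 + 3 = 13.
A2 applies: 13 + 3 = 16.
A3 applies (level before this adjustment is 16 ≥ 12, so +5): 16 + 5 = 21.
A4 applies: 21 + 1 = 22.
A5 applies: 22 − 2 = 20.
A6 applies (level before this adjustment is 20 ≥ 13, so +5): 20 + 5 = 25.
Level 25 exceeds the maximum of 18; capped at 18.
Final offense level: 18.
Criminal history: 12 prior points → Category Serious (11-13).
Level 18 falls in the 15-18 band.
Grid: Level 15-18 × Category Serious = 59-65 months.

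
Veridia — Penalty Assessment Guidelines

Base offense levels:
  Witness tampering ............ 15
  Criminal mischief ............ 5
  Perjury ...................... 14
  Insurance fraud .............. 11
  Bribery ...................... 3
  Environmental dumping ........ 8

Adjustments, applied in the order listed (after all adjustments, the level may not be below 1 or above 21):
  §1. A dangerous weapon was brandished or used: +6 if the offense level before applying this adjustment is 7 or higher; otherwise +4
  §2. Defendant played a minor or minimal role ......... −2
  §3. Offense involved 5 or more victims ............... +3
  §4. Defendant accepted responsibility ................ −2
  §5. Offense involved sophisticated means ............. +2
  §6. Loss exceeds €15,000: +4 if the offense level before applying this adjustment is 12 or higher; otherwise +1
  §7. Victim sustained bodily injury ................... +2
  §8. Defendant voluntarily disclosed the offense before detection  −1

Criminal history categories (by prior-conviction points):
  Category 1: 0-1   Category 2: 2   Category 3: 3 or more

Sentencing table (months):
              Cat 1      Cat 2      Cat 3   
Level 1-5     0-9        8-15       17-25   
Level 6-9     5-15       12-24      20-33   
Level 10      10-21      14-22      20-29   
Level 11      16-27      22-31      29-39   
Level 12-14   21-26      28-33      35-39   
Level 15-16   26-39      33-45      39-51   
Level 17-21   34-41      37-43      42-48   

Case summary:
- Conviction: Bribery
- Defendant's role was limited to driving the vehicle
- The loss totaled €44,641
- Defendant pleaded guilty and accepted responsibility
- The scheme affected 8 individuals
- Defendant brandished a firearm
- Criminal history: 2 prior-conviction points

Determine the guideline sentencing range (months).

12-24 months

Base offense level for bribery: 3.
§1 applies (level before this adjustment is 3 < 7, so +4): 3 + 4 = 7.
§2 applies: 7 − 2 = 5.
§3 applies: 5 + 3 = 8.
§4 applies: 8 − 2 = 6.
§6 applies (level before this adjustment is 6 < 12, so +1): 6 + 1 = 7.
§7 does not apply.
Final offense level: 7.
Criminal history: 2 prior points → Category 2 (2).
Level 7 falls in the 6-9 band.
Grid: Level 6-9 × Category 2 = 12-24 months.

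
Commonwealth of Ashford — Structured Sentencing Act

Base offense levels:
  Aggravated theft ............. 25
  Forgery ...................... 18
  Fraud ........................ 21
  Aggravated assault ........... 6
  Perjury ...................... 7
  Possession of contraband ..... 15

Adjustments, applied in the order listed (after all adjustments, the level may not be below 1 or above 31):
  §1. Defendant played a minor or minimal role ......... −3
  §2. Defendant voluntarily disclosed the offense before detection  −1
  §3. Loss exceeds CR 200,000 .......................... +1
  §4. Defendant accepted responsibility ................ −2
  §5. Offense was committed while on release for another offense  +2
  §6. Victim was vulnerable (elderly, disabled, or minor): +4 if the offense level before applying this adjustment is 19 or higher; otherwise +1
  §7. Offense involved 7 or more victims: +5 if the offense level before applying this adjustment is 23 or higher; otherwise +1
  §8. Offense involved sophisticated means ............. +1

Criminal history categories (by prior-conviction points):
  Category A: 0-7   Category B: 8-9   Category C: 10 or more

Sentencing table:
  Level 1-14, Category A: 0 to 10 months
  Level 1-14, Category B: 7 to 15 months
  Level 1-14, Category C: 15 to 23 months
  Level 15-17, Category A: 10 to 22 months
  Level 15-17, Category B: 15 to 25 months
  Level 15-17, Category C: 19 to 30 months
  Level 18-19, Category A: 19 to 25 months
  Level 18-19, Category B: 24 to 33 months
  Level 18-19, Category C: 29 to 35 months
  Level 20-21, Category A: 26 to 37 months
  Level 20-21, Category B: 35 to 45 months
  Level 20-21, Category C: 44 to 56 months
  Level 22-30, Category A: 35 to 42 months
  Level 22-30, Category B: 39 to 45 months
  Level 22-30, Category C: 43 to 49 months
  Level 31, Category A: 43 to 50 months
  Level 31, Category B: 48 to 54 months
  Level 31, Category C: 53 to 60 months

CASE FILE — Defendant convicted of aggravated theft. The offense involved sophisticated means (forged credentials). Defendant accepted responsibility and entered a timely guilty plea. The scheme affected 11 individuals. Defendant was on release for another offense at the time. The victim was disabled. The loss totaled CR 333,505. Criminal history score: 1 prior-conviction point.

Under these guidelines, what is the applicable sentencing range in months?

43-50 months

Base offense level for aggravated theft: 25.
§3 applies: 25 + 1 = 26.
§4 applies: 26 − 2 = 24.
§5 applies: 24 + 2 = 26.
§6 applies (level before this adjustment is 26 ≥ 19, so +4): 26 + 4 = 30.
§7 applies (level before this adjustment is 30 ≥ 23, so +5): 30 + 5 = 35.
§8 applies: 35 + 1 = 36.
Level 36 exceeds the maximum of 31; capped at 31.
Final offense level: 31.
Criminal history: 1 prior point → Category A (0-7).
Level 31 falls in the 31 band.
Grid: Level 31 × Category A = 43-50 months.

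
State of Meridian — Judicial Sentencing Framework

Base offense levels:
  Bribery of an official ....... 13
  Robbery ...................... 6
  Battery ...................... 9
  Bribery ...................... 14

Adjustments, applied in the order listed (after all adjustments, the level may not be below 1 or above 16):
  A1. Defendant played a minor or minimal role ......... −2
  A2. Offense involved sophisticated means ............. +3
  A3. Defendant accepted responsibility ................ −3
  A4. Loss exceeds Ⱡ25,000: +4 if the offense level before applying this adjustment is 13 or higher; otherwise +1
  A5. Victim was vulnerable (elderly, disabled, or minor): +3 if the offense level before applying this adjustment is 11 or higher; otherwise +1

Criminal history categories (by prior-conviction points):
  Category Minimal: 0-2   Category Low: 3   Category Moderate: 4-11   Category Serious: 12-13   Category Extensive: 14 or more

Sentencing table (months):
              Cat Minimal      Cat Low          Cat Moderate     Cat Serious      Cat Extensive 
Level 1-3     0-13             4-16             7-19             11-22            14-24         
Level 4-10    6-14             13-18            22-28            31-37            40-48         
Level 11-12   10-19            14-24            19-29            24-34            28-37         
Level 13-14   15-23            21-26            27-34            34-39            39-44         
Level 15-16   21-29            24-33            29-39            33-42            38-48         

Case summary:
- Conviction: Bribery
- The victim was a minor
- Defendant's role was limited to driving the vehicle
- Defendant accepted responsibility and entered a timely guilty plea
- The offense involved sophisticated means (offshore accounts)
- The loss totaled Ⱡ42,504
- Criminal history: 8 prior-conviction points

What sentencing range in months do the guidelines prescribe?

Base offense level for bribery: 14.
A1 applies: 14 − 2 = 12.
A2 applies: 12 + 3 = 15.
A3 applies: 15 − 3 = 12.
A4 applies (level before this adjustment is 12 < 13, so +1): 12 + 1 = 13.
A5 applies (level before this adjustment is 13 ≥ 11, so +3): 13 + 3 = 16.
Final offense level: 16.
Criminal history: 8 prior points → Category Moderate (4-11).
Level 16 falls in the 15-16 band.
Grid: Level 15-16 × Category Moderate = 29-39 months.

29-39 months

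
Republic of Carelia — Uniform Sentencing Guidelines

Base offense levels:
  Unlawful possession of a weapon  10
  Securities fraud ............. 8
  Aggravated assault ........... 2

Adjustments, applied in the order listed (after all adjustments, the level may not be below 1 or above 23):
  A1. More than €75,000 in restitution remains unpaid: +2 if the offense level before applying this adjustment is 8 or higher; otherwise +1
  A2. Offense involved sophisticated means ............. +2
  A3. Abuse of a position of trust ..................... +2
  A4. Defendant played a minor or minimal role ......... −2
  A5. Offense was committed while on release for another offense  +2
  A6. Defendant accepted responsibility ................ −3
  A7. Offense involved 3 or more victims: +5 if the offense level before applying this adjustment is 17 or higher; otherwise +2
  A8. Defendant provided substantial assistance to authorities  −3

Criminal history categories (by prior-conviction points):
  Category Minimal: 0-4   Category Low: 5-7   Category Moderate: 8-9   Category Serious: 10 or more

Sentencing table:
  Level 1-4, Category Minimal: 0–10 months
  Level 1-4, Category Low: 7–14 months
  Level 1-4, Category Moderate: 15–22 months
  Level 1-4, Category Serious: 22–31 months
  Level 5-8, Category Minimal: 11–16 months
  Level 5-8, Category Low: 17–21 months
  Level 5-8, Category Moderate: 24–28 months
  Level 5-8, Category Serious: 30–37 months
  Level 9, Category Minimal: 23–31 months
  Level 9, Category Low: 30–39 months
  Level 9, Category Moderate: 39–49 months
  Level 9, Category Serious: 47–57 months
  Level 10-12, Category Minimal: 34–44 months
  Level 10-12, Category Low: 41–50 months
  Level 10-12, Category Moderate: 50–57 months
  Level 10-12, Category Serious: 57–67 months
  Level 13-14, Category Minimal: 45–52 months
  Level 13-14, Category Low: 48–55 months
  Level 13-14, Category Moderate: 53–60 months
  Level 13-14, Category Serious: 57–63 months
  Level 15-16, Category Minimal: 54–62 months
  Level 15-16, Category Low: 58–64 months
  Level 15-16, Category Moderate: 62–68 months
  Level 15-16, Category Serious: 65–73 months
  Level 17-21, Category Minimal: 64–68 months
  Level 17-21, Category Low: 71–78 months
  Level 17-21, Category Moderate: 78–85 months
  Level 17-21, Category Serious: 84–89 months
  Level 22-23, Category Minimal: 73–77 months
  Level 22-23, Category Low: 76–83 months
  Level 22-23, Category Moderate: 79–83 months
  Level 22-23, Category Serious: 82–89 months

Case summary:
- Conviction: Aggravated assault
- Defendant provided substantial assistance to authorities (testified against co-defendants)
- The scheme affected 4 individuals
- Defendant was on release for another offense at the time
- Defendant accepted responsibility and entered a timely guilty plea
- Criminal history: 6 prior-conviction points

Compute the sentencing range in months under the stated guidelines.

Base offense level for aggravated assault: 2.
A1 does not apply.
A5 applies: 2 + 2 = 4.
A6 applies: 4 − 3 = 1.
A7 applies (level before this adjustment is 1 < 17, so +2): 1 + 2 = 3.
A8 applies: 3 − 3 = 0.
Level 0 is below the minimum of 1; floored at 1.
Final offense level: 1.
Criminal history: 6 prior points → Category Low (5-7).
Level 1 falls in the 1-4 band.
Grid: Level 1-4 × Category Low = 7-14 months.

7-14 months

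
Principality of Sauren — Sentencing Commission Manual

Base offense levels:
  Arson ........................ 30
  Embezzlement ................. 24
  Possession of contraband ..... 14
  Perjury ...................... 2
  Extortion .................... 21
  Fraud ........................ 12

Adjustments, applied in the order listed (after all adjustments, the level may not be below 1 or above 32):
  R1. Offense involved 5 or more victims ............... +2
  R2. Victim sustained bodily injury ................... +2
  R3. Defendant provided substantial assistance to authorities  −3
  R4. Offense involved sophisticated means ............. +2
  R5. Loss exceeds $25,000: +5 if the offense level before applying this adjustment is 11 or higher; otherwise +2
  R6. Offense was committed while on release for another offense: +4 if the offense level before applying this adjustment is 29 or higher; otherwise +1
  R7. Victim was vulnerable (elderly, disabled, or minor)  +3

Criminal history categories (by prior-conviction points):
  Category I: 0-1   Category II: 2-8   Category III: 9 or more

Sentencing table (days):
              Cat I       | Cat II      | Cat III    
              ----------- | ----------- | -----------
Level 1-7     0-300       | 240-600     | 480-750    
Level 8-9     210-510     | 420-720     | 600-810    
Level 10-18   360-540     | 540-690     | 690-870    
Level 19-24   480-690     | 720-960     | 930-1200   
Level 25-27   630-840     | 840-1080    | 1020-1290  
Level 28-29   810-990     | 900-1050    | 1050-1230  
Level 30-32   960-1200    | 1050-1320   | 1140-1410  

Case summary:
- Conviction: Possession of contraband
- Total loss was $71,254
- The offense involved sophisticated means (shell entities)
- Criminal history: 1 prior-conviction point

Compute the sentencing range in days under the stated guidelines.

Base offense level for possession of contraband: 14.
R4 applies: 14 + 2 = 16.
R5 applies (level before this adjustment is 16 ≥ 11, so +5): 16 + 5 = 21.
R6 does not apply.
R7 does not apply.
Final offense level: 21.
Criminal history: 1 prior point → Category I (0-1).
Level 21 falls in the 19-24 band.
Grid: Level 19-24 × Category I = 480-690 days.

480-690 days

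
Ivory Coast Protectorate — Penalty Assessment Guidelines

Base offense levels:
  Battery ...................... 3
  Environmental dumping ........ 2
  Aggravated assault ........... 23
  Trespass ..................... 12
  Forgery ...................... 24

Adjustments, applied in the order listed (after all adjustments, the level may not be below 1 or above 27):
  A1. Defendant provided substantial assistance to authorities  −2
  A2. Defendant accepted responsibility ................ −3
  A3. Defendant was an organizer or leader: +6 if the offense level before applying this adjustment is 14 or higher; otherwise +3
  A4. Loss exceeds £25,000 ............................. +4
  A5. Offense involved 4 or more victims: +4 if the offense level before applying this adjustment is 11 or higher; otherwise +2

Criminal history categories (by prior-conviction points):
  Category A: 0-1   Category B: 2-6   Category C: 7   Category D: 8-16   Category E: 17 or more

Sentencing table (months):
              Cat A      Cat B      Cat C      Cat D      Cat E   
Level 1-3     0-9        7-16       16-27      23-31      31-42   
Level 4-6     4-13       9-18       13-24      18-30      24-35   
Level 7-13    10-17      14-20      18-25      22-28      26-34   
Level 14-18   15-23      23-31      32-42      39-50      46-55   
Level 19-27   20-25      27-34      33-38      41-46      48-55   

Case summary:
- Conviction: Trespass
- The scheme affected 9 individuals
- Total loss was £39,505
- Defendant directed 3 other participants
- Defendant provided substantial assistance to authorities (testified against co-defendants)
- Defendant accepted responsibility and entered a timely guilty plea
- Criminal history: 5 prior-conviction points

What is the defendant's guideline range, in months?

23-31 months

Base offense level for trespass: 12.
A1 applies: 12 − 2 = 10.
A2 applies: 10 − 3 = 7.
A3 applies (level before this adjustment is 7 < 14, so +3): 7 + 3 = 10.
A4 applies: 10 + 4 = 14.
A5 applies (level before this adjustment is 14 ≥ 11, so +4): 14 + 4 = 18.
Final offense level: 18.
Criminal history: 5 prior points → Category B (2-6).
Level 18 falls in the 14-18 band.
Grid: Level 14-18 × Category B = 23-31 months.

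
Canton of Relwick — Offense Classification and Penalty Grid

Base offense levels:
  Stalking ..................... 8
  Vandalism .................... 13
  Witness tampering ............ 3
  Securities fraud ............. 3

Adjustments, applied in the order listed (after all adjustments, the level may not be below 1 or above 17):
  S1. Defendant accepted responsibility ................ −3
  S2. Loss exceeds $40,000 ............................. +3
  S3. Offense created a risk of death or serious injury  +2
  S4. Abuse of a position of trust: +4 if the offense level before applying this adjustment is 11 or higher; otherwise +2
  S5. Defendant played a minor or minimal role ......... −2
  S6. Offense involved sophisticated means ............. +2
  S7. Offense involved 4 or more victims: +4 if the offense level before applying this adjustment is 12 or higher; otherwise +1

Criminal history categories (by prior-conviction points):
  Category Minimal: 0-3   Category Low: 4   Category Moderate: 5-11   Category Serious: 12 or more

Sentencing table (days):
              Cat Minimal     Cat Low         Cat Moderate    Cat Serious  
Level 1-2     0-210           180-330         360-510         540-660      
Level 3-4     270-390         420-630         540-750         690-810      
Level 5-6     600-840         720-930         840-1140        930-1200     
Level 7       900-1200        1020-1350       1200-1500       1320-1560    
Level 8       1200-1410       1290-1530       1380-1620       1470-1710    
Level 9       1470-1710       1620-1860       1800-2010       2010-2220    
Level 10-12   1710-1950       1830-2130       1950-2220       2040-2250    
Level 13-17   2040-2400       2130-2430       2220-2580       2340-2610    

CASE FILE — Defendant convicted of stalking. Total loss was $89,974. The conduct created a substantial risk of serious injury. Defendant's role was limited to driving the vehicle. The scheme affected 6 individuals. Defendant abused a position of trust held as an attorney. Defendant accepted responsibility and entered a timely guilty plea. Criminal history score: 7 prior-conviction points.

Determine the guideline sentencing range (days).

Base offense level for stalking: 8.
S1 applies: 8 − 3 = 5.
S2 applies: 5 + 3 = 8.
S3 applies: 8 + 2 = 10.
S4 applies (level before this adjustment is 10 < 11, so +2): 10 + 2 = 12.
S5 applies: 12 − 2 = 10.
S7 applies (level before this adjustment is 10 < 12, so +1): 10 + 1 = 11.
Final offense level: 11.
Criminal history: 7 prior points → Category Moderate (5-11).
Level 11 falls in the 10-12 band.
Grid: Level 10-12 × Category Moderate = 1950-2220 days.

1950-2220 days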